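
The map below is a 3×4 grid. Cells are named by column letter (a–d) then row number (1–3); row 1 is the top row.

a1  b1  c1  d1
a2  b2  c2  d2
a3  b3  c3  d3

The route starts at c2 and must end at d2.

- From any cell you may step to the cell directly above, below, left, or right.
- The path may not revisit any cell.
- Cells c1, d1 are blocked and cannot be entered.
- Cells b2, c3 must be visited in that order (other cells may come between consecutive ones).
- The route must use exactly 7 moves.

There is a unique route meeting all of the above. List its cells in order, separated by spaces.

The waypoints must appear in the order b2, c3, with no cell reused.
Route from c2: left 2 to a2, down 1 to a3, right 3 to d3, up 1 to d2 — 7 moves in all.
Check: order respected (b2 at step 1, c3 at step 5); 7 moves as required.

c2 b2 a2 a3 b3 c3 d3 d2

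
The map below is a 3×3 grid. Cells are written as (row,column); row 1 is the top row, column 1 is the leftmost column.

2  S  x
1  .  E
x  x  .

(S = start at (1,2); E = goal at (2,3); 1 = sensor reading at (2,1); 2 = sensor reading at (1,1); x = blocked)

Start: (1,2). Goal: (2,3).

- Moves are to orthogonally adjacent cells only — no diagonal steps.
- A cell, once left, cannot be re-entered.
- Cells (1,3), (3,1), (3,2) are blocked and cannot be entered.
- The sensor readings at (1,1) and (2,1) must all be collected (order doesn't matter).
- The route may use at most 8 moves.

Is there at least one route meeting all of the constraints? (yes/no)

One route that works: (1,2) → (1,1) → (2,1) → (2,2) → (2,3).

yes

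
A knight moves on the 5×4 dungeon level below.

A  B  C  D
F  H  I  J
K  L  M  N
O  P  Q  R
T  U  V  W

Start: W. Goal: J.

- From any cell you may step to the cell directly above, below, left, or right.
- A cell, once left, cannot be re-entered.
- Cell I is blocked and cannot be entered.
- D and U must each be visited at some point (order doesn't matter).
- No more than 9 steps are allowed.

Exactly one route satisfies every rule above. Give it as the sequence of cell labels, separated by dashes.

W - V - U - P - L - H - B - C - D - J

The 9-move cap with required stops at D, U leaves no slack for detours.
Route from W: left 2 to U, up 4 to B, right 2 to D, down 1 to J — 9 moves in all.
Check: all required cells visited; 9 ≤ 9 moves.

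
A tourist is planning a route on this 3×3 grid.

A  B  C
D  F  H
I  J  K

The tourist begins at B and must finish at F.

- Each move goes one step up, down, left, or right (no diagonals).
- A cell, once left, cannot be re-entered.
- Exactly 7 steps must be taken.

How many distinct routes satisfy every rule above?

2

Need simple routes of exactly 7 moves from B to F (Manhattan distance 1, so 3 moves are spent on a detour and 3 undoing it).
Enumerating: B A D I J K H F | B C H K J I D F.
That gives 2 routes.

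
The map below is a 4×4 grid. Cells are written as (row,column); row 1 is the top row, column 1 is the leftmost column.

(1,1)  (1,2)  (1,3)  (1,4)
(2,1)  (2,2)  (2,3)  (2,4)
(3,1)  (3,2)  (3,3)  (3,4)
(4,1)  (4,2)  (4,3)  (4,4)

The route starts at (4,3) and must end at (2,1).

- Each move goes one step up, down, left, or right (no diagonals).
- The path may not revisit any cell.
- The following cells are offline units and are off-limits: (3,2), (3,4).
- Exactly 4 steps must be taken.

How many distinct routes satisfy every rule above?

Need simple routes of exactly 4 moves from (4,3) to (2,1) (Manhattan distance 4, so 0 moves are spent on a detour and 0 undoing it).
Enumerating: (4,3) (3,3) (2,3) (2,2) (2,1) | (4,3) (4,2) (4,1) (3,1) (2,1).
That gives 2 routes.

2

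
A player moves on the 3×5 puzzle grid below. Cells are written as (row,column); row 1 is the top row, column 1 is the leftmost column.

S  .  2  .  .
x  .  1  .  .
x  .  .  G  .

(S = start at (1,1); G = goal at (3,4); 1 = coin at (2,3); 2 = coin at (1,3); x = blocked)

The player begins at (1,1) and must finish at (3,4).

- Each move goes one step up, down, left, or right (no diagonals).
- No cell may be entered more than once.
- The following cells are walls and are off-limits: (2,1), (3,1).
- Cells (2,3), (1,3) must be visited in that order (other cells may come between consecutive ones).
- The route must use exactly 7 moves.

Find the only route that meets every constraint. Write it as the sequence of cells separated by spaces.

The waypoints must appear in the order (2,3), (1,3), with no cell reused.
Route from (1,1): right to (1,2), down to (2,2), right to (2,3), up to (1,3), right to (1,4), 2× down (reaching (3,4)) — 7 moves in all.
Check: order respected (1 at step 3, 2 at step 4); 7 moves as required.

(1,1) (1,2) (2,2) (2,3) (1,3) (1,4) (2,4) (3,4)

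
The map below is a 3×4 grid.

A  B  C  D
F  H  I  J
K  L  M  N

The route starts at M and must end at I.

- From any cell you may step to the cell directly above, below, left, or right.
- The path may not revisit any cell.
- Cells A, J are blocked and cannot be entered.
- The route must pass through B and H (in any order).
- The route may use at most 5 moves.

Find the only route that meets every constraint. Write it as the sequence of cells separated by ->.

M -> L -> H -> B -> C -> I

The budget equals the shortest possible length, so every move has to be on a shortest route through the required cells.
Route from M: left 1 to L, up 2 to B, right 1 to C, down 1 to I — 5 moves in all.
Check: all required cells visited; 5 ≤ 5 moves.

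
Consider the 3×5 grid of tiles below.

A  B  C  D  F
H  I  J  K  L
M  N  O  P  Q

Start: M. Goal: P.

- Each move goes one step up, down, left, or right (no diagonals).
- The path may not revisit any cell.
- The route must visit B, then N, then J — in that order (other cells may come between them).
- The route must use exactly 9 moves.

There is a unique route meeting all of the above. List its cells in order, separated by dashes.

The waypoints must appear in the order B, N, J, with no cell reused.
Route from M: 2× up (reaching A), right to B, 2× down (reaching N), right to O, up to J, right to K, down to P — 9 moves in all.
Check: order respected (B at step 3, N at step 5, J at step 7); 9 moves as required.

M - H - A - B - I - N - O - J - K - P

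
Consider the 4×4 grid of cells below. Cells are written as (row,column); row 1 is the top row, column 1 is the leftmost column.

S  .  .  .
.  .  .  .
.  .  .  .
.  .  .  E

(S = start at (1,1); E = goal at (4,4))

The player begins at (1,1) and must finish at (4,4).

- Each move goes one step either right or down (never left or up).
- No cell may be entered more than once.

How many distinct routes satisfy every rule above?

A right/down-only route from (1,1) to (4,4) makes exactly 3 down-moves and 3 right-moves in some order.
With no other constraints that would be C(6,3) = 20 routes.
That gives 20 routes.

20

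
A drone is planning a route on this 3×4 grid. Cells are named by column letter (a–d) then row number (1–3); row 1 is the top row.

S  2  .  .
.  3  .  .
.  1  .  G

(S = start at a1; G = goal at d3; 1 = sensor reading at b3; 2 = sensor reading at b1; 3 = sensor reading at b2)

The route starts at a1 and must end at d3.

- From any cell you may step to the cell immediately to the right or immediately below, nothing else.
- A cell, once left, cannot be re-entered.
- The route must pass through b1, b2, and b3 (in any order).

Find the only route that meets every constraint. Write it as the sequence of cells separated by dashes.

Moves only go right or down, so the column and row indices never decrease.
Route from a1: right to b1, 2× down (reaching b3), 2× right (reaching d3) — 5 moves in all.
Check: all required cells visited.

a1 - b1 - b2 - b3 - c3 - d3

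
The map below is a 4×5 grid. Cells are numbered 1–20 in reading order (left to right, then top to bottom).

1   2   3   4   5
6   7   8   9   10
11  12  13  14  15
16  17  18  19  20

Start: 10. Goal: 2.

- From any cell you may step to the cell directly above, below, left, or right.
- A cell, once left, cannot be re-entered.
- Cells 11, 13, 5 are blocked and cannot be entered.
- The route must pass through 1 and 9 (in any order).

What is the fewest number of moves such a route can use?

Any route passes through 1 and 9 in some order between 10 and 2. Summing Manhattan distances along each leg and taking the cheapest ordering (10 → 9 → 1 → 2) gives a lower bound of 1 + 4 + 1 = 6 moves.
A route of 6 moves achieves this: 10 → 9 → 8 → 7 → 6 → 1 → 2.
Since 6 matches the lower bound, it is optimal.

6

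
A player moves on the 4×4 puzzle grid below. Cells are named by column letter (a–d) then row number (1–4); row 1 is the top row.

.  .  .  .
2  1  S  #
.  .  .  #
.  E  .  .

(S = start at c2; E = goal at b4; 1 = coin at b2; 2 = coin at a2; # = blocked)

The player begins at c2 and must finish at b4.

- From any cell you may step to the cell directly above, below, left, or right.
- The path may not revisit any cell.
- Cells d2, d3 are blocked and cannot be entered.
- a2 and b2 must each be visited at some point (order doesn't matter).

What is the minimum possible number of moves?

5

Any route passes through a2 and b2 in some order between c2 and b4. Summing Manhattan distances along each leg and taking the cheapest ordering (c2 → b2 → a2 → b4) gives a lower bound of 1 + 1 + 3 = 5 moves.
A route of 5 moves achieves this: c2 → b2 → a2 → a3 → a4 → b4.
Since 5 matches the lower bound, it is optimal.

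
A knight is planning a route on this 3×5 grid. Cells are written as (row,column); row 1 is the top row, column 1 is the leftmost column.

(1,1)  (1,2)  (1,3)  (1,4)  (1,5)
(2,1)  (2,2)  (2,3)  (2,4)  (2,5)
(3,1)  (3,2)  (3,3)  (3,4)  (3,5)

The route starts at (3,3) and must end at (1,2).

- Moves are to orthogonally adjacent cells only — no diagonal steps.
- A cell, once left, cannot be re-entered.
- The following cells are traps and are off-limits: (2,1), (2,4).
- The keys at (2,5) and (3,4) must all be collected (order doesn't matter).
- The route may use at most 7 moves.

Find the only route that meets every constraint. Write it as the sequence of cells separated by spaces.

Any route must reach (2,5) and (3,4) and still end at (1,2) within 7 moves, so the order of the required stops is forced.
Route from (3,3): 2× right (reaching (3,5)), 2× up (reaching (1,5)), 3× left (reaching (1,2)) — 7 moves in all.
Check: all required cells visited; 7 ≤ 7 moves.

(3,3) (3,4) (3,5) (2,5) (1,5) (1,4) (1,3) (1,2)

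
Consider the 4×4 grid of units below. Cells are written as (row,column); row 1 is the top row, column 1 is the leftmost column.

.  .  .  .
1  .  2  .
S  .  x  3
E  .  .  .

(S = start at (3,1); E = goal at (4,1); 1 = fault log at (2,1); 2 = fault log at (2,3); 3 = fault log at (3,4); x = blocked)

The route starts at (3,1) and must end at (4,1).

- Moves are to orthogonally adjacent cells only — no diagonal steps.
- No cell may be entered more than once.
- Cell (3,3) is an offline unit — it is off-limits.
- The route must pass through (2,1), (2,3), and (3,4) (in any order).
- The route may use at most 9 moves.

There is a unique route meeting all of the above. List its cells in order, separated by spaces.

The 9-move cap with required stops at (2,1), (2,3), (3,4) leaves no slack for detours.
Route from (3,1): up 1 to (2,1), right 3 to (2,4), down 2 to (4,4), left 3 to (4,1) — 9 moves in all.
Check: all required cells visited; 9 ≤ 9 moves.

(3,1) (2,1) (2,2) (2,3) (2,4) (3,4) (4,4) (4,3) (4,2) (4,1)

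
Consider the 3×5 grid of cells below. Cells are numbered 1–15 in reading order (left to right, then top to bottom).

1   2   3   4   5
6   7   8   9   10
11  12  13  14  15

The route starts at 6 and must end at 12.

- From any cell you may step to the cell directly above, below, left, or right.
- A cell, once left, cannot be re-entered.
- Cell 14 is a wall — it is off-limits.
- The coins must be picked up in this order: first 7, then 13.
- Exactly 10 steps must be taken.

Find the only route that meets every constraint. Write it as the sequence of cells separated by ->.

6 -> 7 -> 2 -> 3 -> 4 -> 5 -> 10 -> 9 -> 8 -> 13 -> 12

The waypoints must appear in the order 7, 13, with no cell reused.
Route from 6: right 1 to 7, up 1 to 2, right 3 to 5, down 1 to 10, left 2 to 8, down 1 to 13, left 1 to 12 — 10 moves in all.
Check: order respected (7 at step 1, 13 at step 9); 10 moves as required.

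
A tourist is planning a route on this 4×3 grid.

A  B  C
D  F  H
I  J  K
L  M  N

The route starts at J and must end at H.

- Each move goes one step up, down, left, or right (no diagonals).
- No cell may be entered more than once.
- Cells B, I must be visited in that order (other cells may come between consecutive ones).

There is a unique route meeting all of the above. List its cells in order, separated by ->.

J -> F -> B -> A -> D -> I -> L -> M -> N -> K -> H

The waypoints must appear in the order B, I, with no cell reused.
Route from J: up 2 to B, left 1 to A, down 3 to L, right 2 to N, up 2 to H — 10 moves in all.
Check: order respected (B at step 2, I at step 5).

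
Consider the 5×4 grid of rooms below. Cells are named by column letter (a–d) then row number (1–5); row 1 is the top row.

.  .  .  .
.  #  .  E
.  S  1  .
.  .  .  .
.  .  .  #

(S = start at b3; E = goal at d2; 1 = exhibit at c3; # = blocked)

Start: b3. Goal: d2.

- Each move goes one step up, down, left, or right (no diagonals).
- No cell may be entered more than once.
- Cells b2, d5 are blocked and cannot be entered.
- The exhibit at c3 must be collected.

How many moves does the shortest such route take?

3

Any route passes through c3 somewhere between b3 and d2. Summing Manhattan distances along the two legs (b3 → c3 → d2) gives a lower bound of 1 + 2 = 3 moves.
A route of 3 moves achieves this: b3 → c3 → c2 → d2.
Since 3 matches the lower bound, it is optimal.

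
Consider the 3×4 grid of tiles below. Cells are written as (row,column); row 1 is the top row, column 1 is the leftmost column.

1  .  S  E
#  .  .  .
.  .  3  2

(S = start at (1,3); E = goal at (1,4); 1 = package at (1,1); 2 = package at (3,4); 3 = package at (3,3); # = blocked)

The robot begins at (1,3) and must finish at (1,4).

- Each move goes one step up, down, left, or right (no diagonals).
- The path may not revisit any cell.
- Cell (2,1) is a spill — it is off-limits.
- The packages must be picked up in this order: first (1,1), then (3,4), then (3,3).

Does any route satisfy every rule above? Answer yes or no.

no

(1,1) must be visited but has only one open neighbour ((1,2)), and it is neither the start nor the goal — the route would have to enter and leave through (1,2), re-entering it.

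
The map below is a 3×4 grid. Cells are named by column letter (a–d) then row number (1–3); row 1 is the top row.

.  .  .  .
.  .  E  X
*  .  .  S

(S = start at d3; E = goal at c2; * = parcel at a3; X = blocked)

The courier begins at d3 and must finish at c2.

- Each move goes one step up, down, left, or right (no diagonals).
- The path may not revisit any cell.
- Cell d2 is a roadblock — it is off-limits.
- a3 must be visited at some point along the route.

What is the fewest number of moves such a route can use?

Any route passes through a3 somewhere between d3 and c2. Summing Manhattan distances along the two legs (d3 → a3 → c2) gives a lower bound of 3 + 3 = 6 moves.
A route of 6 moves achieves this: d3 → c3 → b3 → a3 → a2 → b2 → c2.
Since 6 matches the lower bound, it is optimal.

6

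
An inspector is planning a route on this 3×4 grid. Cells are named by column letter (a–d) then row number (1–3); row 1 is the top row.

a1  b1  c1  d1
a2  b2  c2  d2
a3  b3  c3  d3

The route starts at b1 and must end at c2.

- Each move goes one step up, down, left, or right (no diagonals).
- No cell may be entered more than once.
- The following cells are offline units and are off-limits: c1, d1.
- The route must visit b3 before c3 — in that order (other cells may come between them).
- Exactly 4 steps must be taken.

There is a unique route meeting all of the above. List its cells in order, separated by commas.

b1, b2, b3, c3, c2

The waypoints must appear in the order b3, c3, with no cell reused.
Route from b1: 2× down (reaching b3), right to c3, up to c2 — 4 moves in all.
Check: order respected (b3 at step 2, c3 at step 3); 4 moves as required.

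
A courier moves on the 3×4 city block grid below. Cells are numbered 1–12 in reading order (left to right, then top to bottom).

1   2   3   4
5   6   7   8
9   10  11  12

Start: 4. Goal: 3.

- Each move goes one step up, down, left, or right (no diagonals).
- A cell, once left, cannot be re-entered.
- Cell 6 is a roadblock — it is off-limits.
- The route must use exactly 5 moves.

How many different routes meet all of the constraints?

Need simple routes of exactly 5 moves from 4 to 3 (Manhattan distance 1, so 2 moves are spent on a detour and 2 undoing it).
Enumerating: 4 8 12 11 7 3.
That gives 1 route.

1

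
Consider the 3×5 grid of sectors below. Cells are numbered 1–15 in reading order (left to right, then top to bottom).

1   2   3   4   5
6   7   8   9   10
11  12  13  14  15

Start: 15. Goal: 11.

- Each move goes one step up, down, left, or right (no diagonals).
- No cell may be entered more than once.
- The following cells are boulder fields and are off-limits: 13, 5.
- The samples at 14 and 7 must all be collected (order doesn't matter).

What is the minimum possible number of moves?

6

Any route passes through 14 and 7 in some order between 15 and 11. Summing Manhattan distances along each leg and taking the cheapest ordering (15 → 14 → 7 → 11) gives a lower bound of 1 + 3 + 2 = 6 moves.
A route of 6 moves achieves this: 15 → 14 → 9 → 8 → 7 → 12 → 11.
Since 6 matches the lower bound, it is optimal.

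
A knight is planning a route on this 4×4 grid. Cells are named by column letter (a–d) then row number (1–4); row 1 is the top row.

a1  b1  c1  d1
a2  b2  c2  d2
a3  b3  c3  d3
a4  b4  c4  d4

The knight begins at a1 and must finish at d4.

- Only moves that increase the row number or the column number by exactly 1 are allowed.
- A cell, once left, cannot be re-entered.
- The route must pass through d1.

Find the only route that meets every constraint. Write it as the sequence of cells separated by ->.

a1 -> b1 -> c1 -> d1 -> d2 -> d3 -> d4

Moves only go right or down, so the column and row indices never decrease.
Route from a1: right 3 to d1, down 3 to d4 — 6 moves in all.
Check: all required cells visited.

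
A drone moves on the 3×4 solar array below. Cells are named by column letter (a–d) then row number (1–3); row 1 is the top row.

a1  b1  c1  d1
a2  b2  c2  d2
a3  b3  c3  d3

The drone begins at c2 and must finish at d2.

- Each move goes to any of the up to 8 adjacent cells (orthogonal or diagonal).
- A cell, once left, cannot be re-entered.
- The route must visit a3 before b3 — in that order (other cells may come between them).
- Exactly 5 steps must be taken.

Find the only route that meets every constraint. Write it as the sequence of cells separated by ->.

c2 -> b2 -> a3 -> b3 -> c3 -> d2

The waypoints must appear in the order a3, b3, with no cell reused.
Route from c2: left 1 to b2, down-left 1 to a3, right 2 to c3, up-right 1 to d2 — 5 moves in all.
Check: order respected (a3 at step 2, b3 at step 3); 5 moves as required.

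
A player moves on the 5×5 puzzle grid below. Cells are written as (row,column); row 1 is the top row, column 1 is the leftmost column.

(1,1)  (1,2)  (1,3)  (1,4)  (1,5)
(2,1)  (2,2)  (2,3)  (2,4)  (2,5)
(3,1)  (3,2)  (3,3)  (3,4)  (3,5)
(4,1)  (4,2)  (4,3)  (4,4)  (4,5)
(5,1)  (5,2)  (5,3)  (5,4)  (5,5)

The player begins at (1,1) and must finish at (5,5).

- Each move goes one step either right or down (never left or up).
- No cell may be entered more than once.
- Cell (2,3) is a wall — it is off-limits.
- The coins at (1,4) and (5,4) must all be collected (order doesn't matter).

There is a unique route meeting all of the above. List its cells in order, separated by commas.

(1,1), (1,2), (1,3), (1,4), (2,4), (3,4), (4,4), (5,4), (5,5)

Moves only go right or down, so the column and row indices never decrease.
Route from (1,1): right 3 to (1,4), down 4 to (5,4), right 1 to (5,5) — 8 moves in all.
Check: all required cells visited.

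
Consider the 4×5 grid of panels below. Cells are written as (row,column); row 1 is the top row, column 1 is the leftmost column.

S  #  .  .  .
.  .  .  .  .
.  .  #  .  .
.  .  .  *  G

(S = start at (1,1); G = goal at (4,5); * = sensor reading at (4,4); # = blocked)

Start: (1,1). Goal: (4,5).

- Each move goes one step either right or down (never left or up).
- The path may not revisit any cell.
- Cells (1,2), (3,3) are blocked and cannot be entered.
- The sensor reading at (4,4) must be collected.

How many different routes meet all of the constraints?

A right/down-only route from (1,1) to (4,5) makes exactly 3 down-moves and 4 right-moves in some order.
With no other constraints that would be C(7,3) = 35 routes.
Split at (4,4) and multiply the segment counts (each segment already excludes blocked cells): (1,1)→(4,4): 4; (4,4)→(4,5): 1; product = 4.
That gives 4 routes.

4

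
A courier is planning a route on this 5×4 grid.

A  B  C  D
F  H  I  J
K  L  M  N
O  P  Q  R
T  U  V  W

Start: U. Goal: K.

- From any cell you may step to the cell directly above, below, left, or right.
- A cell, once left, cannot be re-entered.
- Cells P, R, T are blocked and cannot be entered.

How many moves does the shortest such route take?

5

The Manhattan distance from U to K is |5−3| + |2−1| = 3, so at least 3 moves are needed.
That bound ignores the blocked cells. Measuring each leg by the fewest moves that actually steer around them (U→K: 5) raises the lower bound to 5.
A route of 5 moves exists: U → V → Q → M → L → K.
Since 5 matches that lower bound, it is optimal.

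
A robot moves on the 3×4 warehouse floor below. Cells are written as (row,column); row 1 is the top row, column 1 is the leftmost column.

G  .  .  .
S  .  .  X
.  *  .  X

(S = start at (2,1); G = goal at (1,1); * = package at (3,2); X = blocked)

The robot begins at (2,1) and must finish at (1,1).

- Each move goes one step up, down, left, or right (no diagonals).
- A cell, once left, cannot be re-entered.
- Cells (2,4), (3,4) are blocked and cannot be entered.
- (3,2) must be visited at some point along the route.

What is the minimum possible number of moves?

Any route passes through (3,2) somewhere between (2,1) and (1,1). Summing Manhattan distances along the two legs ((2,1) → (3,2) → (1,1)) gives a lower bound of 2 + 3 = 5 moves.
A route of 5 moves achieves this: (2,1) → (3,1) → (3,2) → (2,2) → (1,2) → (1,1).
Since 5 matches the lower bound, it is optimal.

5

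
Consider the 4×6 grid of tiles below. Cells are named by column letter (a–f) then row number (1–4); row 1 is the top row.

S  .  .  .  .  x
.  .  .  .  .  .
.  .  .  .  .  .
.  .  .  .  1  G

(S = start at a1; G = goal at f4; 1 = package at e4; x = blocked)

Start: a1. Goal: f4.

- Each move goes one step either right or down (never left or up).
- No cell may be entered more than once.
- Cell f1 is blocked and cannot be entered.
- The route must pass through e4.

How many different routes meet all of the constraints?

35

A right/down-only route from a1 to f4 makes exactly 3 down-moves and 5 right-moves in some order.
With no other constraints that would be C(8,3) = 56 routes.
Split at e4 and multiply the segment counts (each segment already excludes blocked cells): a1→e4: 35; e4→f4: 1; product = 35.
That gives 35 routes.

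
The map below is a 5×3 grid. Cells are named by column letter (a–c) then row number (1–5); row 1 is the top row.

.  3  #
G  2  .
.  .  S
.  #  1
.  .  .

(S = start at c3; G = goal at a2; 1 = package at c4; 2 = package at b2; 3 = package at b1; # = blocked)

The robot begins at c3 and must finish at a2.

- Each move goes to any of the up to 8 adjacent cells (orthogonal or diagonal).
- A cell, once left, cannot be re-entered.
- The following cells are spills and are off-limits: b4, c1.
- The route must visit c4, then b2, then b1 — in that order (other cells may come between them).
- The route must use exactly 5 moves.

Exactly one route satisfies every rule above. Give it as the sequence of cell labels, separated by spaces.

The waypoints must appear in the order c4, b2, b1, with no cell reused.
Route from c3: down to c4, up-left to b3, 2× up (reaching b1), down-left to a2 — 5 moves in all.
Check: order respected (1 at step 1, 2 at step 3, 3 at step 4); 5 moves as required.

c3 c4 b3 b2 b1 a2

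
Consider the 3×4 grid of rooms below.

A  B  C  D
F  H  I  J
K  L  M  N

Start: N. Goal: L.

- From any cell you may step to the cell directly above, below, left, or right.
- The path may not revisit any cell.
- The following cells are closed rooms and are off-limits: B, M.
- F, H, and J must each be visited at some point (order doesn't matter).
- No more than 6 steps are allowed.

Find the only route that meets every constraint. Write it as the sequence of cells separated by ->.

The 6-move cap with required stops at F, H, J leaves no slack for detours.
Route from N: up to J, 3× left (reaching F), down to K, right to L — 6 moves in all.
Check: all required cells visited; 6 ≤ 6 moves.

N -> J -> I -> H -> F -> K -> L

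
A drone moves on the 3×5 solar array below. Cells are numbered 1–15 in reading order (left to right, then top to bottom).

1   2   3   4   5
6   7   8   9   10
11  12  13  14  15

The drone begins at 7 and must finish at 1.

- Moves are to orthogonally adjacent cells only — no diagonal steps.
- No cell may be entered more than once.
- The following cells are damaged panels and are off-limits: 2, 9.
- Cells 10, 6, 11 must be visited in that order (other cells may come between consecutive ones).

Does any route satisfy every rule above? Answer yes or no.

no

Ignoring the required order, 1 revisit-free route from 7 to 1 passes through all of 10, 6, and 11; the waypoint orders that occur are 10 → 11 → 6 (1) — never 10 → 6 → 11.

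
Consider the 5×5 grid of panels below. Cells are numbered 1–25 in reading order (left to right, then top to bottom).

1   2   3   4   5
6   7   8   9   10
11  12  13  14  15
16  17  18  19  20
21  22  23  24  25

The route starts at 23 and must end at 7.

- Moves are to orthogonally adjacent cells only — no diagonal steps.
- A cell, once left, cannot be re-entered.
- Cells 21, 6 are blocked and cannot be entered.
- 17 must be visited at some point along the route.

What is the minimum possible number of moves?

Any route passes through 17 somewhere between 23 and 7. Summing Manhattan distances along the two legs (23 → 17 → 7) gives a lower bound of 2 + 2 = 4 moves.
A route of 4 moves achieves this: 23 → 18 → 17 → 12 → 7.
Since 4 matches the lower bound, it is optimal.

4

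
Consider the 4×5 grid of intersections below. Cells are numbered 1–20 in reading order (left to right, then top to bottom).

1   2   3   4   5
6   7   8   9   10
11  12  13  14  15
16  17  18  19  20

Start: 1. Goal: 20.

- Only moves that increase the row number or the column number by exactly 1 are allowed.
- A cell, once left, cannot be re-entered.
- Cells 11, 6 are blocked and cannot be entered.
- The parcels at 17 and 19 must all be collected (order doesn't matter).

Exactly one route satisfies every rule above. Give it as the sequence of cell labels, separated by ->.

1 -> 2 -> 7 -> 12 -> 17 -> 18 -> 19 -> 20

Moves only go right or down, so the column and row indices never decrease.
Route from 1: right to 2, 3× down (reaching 17), 3× right (reaching 20) — 7 moves in all.
Check: all required cells visited.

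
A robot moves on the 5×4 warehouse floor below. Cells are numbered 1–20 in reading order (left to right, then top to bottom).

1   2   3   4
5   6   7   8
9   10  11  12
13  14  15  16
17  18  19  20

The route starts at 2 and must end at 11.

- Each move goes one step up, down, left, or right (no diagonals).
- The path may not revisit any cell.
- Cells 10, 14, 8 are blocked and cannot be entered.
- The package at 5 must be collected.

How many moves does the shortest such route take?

5

Any route passes through 5 somewhere between 2 and 11. Summing Manhattan distances along the two legs (2 → 5 → 11) gives a lower bound of 2 + 3 = 5 moves.
A route of 5 moves achieves this: 2 → 1 → 5 → 6 → 7 → 11.
Since 5 matches the lower bound, it is optimal.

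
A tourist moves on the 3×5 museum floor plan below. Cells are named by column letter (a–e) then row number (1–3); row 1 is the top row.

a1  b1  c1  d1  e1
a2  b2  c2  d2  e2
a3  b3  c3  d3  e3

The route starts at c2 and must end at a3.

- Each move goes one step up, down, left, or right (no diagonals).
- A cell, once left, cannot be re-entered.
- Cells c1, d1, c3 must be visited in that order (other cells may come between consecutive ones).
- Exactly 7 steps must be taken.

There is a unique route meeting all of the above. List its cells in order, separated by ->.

c2 -> c1 -> d1 -> d2 -> d3 -> c3 -> b3 -> a3

The waypoints must appear in the order c1, d1, c3, with no cell reused.
Route from c2: up 1 to c1, right 1 to d1, down 2 to d3, left 3 to a3 — 7 moves in all.
Check: order respected (c1 at step 1, d1 at step 2, c3 at step 5); 7 moves as required.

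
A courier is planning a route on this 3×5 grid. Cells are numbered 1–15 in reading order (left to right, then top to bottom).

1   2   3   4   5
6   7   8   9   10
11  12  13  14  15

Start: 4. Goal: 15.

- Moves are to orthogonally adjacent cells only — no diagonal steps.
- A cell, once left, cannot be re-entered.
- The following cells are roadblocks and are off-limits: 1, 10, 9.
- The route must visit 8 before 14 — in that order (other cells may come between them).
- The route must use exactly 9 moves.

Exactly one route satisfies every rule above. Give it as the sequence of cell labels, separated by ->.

The waypoints must appear in the order 8, 14, with no cell reused.
Route from 4: left to 3, down to 8, 2× left (reaching 6), down to 11, 4× right (reaching 15) — 9 moves in all.
Check: order respected (8 at step 2, 14 at step 8); 9 moves as required.

4 -> 3 -> 8 -> 7 -> 6 -> 11 -> 12 -> 13 -> 14 -> 15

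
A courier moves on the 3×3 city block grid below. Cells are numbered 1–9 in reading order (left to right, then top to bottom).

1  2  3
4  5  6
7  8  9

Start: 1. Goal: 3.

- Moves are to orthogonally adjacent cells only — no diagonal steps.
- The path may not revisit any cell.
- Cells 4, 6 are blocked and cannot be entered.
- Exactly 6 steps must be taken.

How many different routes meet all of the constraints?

Need simple routes of exactly 6 moves from 1 to 3 (Manhattan distance 2, so 2 moves are spent on a detour and 2 undoing it).
No route satisfies every constraint, so the count is 0.

0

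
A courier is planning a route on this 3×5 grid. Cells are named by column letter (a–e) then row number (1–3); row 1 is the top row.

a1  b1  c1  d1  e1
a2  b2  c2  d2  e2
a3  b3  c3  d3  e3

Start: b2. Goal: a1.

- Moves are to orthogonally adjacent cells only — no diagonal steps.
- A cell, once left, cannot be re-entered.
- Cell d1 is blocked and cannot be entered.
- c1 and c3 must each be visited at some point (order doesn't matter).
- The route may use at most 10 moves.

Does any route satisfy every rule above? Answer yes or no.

One route that works: b2 → b3 → c3 → c2 → c1 → b1 → a1.

yes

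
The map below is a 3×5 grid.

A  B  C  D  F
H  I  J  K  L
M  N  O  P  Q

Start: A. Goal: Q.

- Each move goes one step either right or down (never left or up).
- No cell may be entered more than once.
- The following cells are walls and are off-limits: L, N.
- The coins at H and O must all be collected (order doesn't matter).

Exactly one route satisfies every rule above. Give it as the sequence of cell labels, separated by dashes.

Moves only go right or down, so the column and row indices never decrease.
Route from A: down 1 to H, right 2 to J, down 1 to O, right 2 to Q — 6 moves in all.
Check: all required cells visited.

A - H - I - J - O - P - Q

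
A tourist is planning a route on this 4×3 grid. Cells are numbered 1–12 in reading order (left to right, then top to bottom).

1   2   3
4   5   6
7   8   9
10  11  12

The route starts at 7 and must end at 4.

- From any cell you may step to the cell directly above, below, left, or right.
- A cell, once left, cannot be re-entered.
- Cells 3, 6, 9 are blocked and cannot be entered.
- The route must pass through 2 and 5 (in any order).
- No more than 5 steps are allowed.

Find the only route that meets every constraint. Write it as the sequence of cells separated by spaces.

7 8 5 2 1 4

Any route must reach 2 and 5 and still end at 4 within 5 moves, so the order of the required stops is forced.
Route from 7: right 1 to 8, up 2 to 2, left 1 to 1, down 1 to 4 — 5 moves in all.
Check: all required cells visited; 5 ≤ 5 moves.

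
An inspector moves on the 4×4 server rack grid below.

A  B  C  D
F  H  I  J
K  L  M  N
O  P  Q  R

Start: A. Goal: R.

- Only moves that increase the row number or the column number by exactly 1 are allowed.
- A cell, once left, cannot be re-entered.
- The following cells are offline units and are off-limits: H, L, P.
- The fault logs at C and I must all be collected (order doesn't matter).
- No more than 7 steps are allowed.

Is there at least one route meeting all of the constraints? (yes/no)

One route that works: A → B → C → I → M → Q → R.

yes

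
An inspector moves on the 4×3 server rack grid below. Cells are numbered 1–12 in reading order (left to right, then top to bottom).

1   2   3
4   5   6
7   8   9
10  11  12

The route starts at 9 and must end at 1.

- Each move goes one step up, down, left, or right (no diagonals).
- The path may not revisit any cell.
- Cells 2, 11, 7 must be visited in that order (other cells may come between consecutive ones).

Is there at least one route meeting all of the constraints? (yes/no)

yes

One route that works: 9 → 6 → 3 → 2 → 5 → 8 → 11 → 10 → 7 → 4 → 1.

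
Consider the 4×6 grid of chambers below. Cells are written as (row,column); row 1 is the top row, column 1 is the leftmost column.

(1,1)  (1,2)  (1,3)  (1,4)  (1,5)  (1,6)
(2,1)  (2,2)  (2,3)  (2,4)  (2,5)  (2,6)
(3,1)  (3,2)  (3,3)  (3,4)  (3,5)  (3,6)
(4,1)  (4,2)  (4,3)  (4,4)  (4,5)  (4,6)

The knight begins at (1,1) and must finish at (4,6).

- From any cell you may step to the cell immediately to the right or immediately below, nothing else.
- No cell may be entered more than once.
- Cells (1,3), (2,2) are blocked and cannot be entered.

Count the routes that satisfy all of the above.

A right/down-only route from (1,1) to (4,6) makes exactly 3 down-moves and 5 right-moves in some order.
With no other constraints that would be C(8,3) = 56 routes.
Subtract routes through each blocked cell (inclusion–exclusion for overlaps): − through (1,3): 20 − through (2,2): 30 → 6.
That gives 6 routes.

6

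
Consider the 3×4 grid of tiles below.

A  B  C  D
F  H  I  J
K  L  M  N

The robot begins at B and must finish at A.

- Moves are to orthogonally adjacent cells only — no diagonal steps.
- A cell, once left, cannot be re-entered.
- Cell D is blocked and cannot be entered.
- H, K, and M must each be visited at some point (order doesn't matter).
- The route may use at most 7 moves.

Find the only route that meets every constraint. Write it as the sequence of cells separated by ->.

B -> H -> I -> M -> L -> K -> F -> A

The budget equals the shortest possible length, so every move has to be on a shortest route through the required cells.
Route from B: down 1 to H, right 1 to I, down 1 to M, left 2 to K, up 2 to A — 7 moves in all.
Check: all required cells visited; 7 ≤ 7 moves.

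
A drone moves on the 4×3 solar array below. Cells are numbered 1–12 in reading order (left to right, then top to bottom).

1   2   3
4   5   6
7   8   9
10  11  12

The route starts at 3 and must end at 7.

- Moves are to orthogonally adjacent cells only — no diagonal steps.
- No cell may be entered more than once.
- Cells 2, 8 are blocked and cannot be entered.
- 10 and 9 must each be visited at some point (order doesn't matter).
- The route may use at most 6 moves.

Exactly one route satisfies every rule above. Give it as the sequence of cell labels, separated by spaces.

3 6 9 12 11 10 7

The 6-move cap with required stops at 10, 9 leaves no slack for detours.
Route from 3: 3× down (reaching 12), 2× left (reaching 10), up to 7 — 6 moves in all.
Check: all required cells visited; 6 ≤ 6 moves.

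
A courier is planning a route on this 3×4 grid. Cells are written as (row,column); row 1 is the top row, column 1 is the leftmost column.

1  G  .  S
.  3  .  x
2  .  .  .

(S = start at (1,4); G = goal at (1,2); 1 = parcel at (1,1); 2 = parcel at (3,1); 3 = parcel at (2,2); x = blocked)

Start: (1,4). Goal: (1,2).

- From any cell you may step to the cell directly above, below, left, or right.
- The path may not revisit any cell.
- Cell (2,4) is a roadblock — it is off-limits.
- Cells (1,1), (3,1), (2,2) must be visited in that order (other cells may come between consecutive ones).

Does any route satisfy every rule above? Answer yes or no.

Ignoring the required order, 1 revisit-free route from (1,4) to (1,2) passes through all of (1,1), (3,1), and (2,2); the waypoint orders that occur are (2,2) → (3,1) → (1,1) (1) — never (1,1) → (3,1) → (2,2).

no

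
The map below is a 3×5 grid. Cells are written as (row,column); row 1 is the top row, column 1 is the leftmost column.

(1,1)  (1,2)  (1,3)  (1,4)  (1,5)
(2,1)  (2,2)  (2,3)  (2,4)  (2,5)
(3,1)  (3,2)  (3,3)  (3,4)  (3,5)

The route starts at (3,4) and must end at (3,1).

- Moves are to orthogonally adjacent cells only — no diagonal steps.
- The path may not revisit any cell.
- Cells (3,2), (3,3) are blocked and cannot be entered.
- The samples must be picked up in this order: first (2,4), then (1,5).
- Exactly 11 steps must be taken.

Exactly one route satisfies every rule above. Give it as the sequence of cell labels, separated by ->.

The waypoints must appear in the order (2,4), (1,5), with no cell reused.
Route from (3,4): up 1 to (2,4), right 1 to (2,5), up 1 to (1,5), left 2 to (1,3), down 1 to (2,3), left 1 to (2,2), up 1 to (1,2), left 1 to (1,1), down 2 to (3,1) — 11 moves in all.
Check: order respected ((2,4) at step 1, (1,5) at step 3); 11 moves as required.

(3,4) -> (2,4) -> (2,5) -> (1,5) -> (1,4) -> (1,3) -> (2,3) -> (2,2) -> (1,2) -> (1,1) -> (2,1) -> (3,1)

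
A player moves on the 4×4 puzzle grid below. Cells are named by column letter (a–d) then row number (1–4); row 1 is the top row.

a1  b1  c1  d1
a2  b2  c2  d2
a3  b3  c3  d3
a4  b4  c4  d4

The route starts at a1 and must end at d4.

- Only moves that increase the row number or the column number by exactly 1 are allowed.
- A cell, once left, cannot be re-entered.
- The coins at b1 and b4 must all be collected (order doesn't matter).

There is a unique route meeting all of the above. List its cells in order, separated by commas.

Moves only go right or down, so the column and row indices never decrease.
Route from a1: right 1 to b1, down 3 to b4, right 2 to d4 — 6 moves in all.
Check: all required cells visited.

a1, b1, b2, b3, b4, c4, d4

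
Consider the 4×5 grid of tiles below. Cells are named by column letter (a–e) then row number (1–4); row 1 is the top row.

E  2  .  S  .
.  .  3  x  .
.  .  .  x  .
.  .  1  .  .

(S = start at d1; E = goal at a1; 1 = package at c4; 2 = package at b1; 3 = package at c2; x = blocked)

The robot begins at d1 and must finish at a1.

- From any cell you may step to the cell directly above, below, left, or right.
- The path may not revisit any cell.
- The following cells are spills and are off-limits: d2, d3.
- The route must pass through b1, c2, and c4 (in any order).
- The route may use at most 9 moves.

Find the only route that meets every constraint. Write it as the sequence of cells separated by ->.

The 9-move cap with required stops at b1, c2, c4 leaves no slack for detours.
Route from d1: left to c1, 3× down (reaching c4), left to b4, 3× up (reaching b1), left to a1 — 9 moves in all.
Check: all required cells visited; 9 ≤ 9 moves.

d1 -> c1 -> c2 -> c3 -> c4 -> b4 -> b3 -> b2 -> b1 -> a1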